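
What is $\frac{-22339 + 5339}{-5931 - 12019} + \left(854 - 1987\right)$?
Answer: $- \frac{406407}{359} \approx -1132.1$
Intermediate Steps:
$\frac{-22339 + 5339}{-5931 - 12019} + \left(854 - 1987\right) = - \frac{17000}{-17950} - 1133 = \left(-17000\right) \left(- \frac{1}{17950}\right) - 1133 = \frac{340}{359} - 1133 = - \frac{406407}{359}$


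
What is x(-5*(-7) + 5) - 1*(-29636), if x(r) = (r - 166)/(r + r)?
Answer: 1185377/40 ≈ 29634.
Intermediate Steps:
x(r) = (-166 + r)/(2*r) (x(r) = (-166 + r)/((2*r)) = (-166 + r)*(1/(2*r)) = (-166 + r)/(2*r))
x(-5*(-7) + 5) - 1*(-29636) = (-166 + (-5*(-7) + 5))/(2*(-5*(-7) + 5)) - 1*(-29636) = (-166 + (35 + 5))/(2*(35 + 5)) + 29636 = (1/2)*(-166 + 40)/40 + 29636 = (1/2)*(1/40)*(-126) + 29636 = -63/40 + 29636 = 1185377/40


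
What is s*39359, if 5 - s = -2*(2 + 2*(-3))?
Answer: -118077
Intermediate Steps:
s = -3 (s = 5 - (-2)*(2 + 2*(-3)) = 5 - (-2)*(2 - 6) = 5 - (-2)*(-4) = 5 - 1*8 = 5 - 8 = -3)
s*39359 = -3*39359 = -118077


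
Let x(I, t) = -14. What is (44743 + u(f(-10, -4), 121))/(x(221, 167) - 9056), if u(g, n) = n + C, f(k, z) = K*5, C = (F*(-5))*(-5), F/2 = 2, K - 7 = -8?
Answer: -22482/4535 ≈ -4.9574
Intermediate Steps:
K = -1 (K = 7 - 8 = -1)
F = 4 (F = 2*2 = 4)
C = 100 (C = (4*(-5))*(-5) = -20*(-5) = 100)
f(k, z) = -5 (f(k, z) = -1*5 = -5)
u(g, n) = 100 + n (u(g, n) = n + 100 = 100 + n)
(44743 + u(f(-10, -4), 121))/(x(221, 167) - 9056) = (44743 + (100 + 121))/(-14 - 9056) = (44743 + 221)/(-9070) = 44964*(-1/9070) = -22482/4535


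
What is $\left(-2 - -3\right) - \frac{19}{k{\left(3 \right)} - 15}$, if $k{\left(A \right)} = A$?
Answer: $\frac{31}{12} \approx 2.5833$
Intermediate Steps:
$\left(-2 - -3\right) - \frac{19}{k{\left(3 \right)} - 15} = \left(-2 - -3\right) - \frac{19}{3 - 15} = \left(-2 + 3\right) - \frac{19}{-12} = 1 - - \frac{19}{12} = 1 + \frac{19}{12} = \frac{31}{12}$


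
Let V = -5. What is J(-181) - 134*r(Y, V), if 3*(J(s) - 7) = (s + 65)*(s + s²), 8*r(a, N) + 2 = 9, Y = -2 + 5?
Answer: -5039481/4 ≈ -1.2599e+6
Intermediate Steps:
Y = 3
r(a, N) = 7/8 (r(a, N) = -¼ + (⅛)*9 = -¼ + 9/8 = 7/8)
J(s) = 7 + (65 + s)*(s + s²)/3 (J(s) = 7 + ((s + 65)*(s + s²))/3 = 7 + ((65 + s)*(s + s²))/3 = 7 + (65 + s)*(s + s²)/3)
J(-181) - 134*r(Y, V) = (7 + 22*(-181)² + (⅓)*(-181)³ + (65/3)*(-181)) - 134*7/8 = (7 + 22*32761 + (⅓)*(-5929741) - 11765/3) - 469/4 = (7 + 720742 - 5929741/3 - 11765/3) - 469/4 = -1259753 - 469/4 = -5039481/4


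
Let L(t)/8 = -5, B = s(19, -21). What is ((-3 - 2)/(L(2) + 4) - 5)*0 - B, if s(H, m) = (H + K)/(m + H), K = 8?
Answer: 27/2 ≈ 13.500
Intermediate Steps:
s(H, m) = (8 + H)/(H + m) (s(H, m) = (H + 8)/(m + H) = (8 + H)/(H + m))
B = -27/2 (B = (8 + 19)/(19 - 21) = 27/(-2) = -½*27 = -27/2 ≈ -13.500)
L(t) = -40 (L(t) = 8*(-5) = -40)
((-3 - 2)/(L(2) + 4) - 5)*0 - B = ((-3 - 2)/(-40 + 4) - 5)*0 - 1*(-27/2) = (-5/(-36) - 5)*0 + 27/2 = (-5*(-1/36) - 5)*0 + 27/2 = (5/36 - 5)*0 + 27/2 = -175/36*0 + 27/2 = 0 + 27/2 = 27/2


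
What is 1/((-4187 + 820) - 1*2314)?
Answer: -1/5681 ≈ -0.00017603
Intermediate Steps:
1/((-4187 + 820) - 1*2314) = 1/(-3367 - 2314) = 1/(-5681) = -1/5681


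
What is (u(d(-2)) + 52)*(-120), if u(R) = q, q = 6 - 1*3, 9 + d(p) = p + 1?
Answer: -6600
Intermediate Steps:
d(p) = -8 + p (d(p) = -9 + (p + 1) = -9 + (1 + p) = -8 + p)
q = 3 (q = 6 - 3 = 3)
u(R) = 3
(u(d(-2)) + 52)*(-120) = (3 + 52)*(-120) = 55*(-120) = -6600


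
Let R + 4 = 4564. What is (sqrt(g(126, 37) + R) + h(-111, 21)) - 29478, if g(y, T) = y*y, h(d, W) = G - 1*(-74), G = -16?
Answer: -29420 + 2*sqrt(5109) ≈ -29277.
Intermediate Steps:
R = 4560 (R = -4 + 4564 = 4560)
h(d, W) = 58 (h(d, W) = -16 - 1*(-74) = -16 + 74 = 58)
g(y, T) = y**2
(sqrt(g(126, 37) + R) + h(-111, 21)) - 29478 = (sqrt(126**2 + 4560) + 58) - 29478 = (sqrt(15876 + 4560) + 58) - 29478 = (sqrt(20436) + 58) - 29478 = (2*sqrt(5109) + 58) - 29478 = (58 + 2*sqrt(5109)) - 29478 = -29420 + 2*sqrt(5109)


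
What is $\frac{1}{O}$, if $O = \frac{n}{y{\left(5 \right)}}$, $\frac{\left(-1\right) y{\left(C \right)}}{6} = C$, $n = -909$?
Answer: $\frac{10}{303} \approx 0.033003$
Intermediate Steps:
$y{\left(C \right)} = - 6 C$
$O = \frac{303}{10}$ ($O = - \frac{909}{\left(-6\right) 5} = - \frac{909}{-30} = \left(-909\right) \left(- \frac{1}{30}\right) = \frac{303}{10} \approx 30.3$)
$\frac{1}{O} = \frac{1}{\frac{303}{10}} = \frac{10}{303}$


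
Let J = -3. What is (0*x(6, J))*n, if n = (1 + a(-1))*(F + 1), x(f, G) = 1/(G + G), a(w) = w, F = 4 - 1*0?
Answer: 0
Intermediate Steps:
F = 4 (F = 4 + 0 = 4)
x(f, G) = 1/(2*G)
n = 0 (n = (1 - 1)*(4 + 1) = 0*5 = 0)
(0*x(6, J))*n = (0*((½)/(-3)))*0 = (0*((½)*(-⅓)))*0 = (0*(-⅙))*0 = 0*0 = 0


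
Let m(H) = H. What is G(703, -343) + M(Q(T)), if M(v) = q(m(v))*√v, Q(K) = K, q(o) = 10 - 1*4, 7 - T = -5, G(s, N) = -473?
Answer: -473 + 12*√3 ≈ -452.22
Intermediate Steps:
T = 12 (T = 7 - 1*(-5) = 7 + 5 = 12)
q(o) = 6 (q(o) = 10 - 4 = 6)
M(v) = 6*√v
G(703, -343) + M(Q(T)) = -473 + 6*√12 = -473 + 6*(2*√3) = -473 + 12*√3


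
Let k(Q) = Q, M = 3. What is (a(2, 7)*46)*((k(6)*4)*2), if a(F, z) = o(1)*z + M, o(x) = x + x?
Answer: 37536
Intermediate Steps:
o(x) = 2*x
a(F, z) = 3 + 2*z (a(F, z) = (2*1)*z + 3 = 2*z + 3 = 3 + 2*z)
(a(2, 7)*46)*((k(6)*4)*2) = ((3 + 2*7)*46)*((6*4)*2) = ((3 + 14)*46)*(24*2) = (17*46)*48 = 782*48 = 37536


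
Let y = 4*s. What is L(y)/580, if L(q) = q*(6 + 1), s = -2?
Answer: -14/145 ≈ -0.096552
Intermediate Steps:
y = -8 (y = 4*(-2) = -8)
L(q) = 7*q (L(q) = q*7 = 7*q)
L(y)/580 = (7*(-8))/580 = -56*1/580 = -14/145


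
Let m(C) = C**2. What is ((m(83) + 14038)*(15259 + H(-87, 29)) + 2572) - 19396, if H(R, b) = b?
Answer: 319915152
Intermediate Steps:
((m(83) + 14038)*(15259 + H(-87, 29)) + 2572) - 19396 = ((83**2 + 14038)*(15259 + 29) + 2572) - 19396 = ((6889 + 14038)*15288 + 2572) - 19396 = (20927*15288 + 2572) - 19396 = (319931976 + 2572) - 19396 = 319934548 - 19396 = 319915152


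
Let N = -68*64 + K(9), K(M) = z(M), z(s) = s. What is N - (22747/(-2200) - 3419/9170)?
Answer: -8739957021/2017400 ≈ -4332.3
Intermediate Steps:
K(M) = M
N = -4343 (N = -68*64 + 9 = -4352 + 9 = -4343)
N - (22747/(-2200) - 3419/9170) = -4343 - (22747/(-2200) - 3419/9170) = -4343 - (22747*(-1/2200) - 3419*1/9170) = -4343 - (-22747/2200 - 3419/9170) = -4343 - 1*(-21611179/2017400) = -4343 + 21611179/2017400 = -8739957021/2017400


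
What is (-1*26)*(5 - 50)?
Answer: 1170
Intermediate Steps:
(-1*26)*(5 - 50) = -26*(-45) = 1170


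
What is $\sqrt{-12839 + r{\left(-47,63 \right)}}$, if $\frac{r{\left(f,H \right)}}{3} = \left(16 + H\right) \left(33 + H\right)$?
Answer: $\sqrt{9913} \approx 99.564$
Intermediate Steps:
$r{\left(f,H \right)} = 3 \left(16 + H\right) \left(33 + H\right)$
$\sqrt{-12839 + r{\left(-47,63 \right)}} = \sqrt{-12839 + \left(1584 + 3 \cdot 63^{2} + 147 \cdot 63\right)} = \sqrt{-12839 + \left(1584 + 3 \cdot 3969 + 9261\right)} = \sqrt{-12839 + \left(1584 + 11907 + 9261\right)} = \sqrt{-12839 + 22752} = \sqrt{9913}$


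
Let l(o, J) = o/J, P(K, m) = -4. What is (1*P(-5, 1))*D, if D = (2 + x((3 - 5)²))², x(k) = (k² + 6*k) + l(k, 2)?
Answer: -7744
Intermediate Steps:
x(k) = k² + 13*k/2 (x(k) = (k² + 6*k) + k/2 = k² + 13*k/2)
D = 1936 (D = (2 + (3 - 5)²*(13 + 2*(3 - 5)²)/2)² = (2 + (½)*(-2)²*(13 + 2*(-2)²))² = (2 + (½)*4*(13 + 2*4))² = (2 + (½)*4*(13 + 8))² = (2 + (½)*4*21)² = (2 + 42)² = 44² = 1936)
(1*P(-5, 1))*D = (1*(-4))*1936 = -4*1936 = -7744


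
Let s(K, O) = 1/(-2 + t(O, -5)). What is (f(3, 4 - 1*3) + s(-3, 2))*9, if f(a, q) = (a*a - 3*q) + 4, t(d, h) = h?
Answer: 621/7 ≈ 88.714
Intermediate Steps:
f(a, q) = 4 + a² - 3*q (f(a, q) = (a² - 3*q) + 4 = 4 + a² - 3*q)
s(K, O) = -⅐ (s(K, O) = 1/(-2 - 5) = 1/(-7) = -⅐)
(f(3, 4 - 1*3) + s(-3, 2))*9 = ((4 + 3² - 3*(4 - 1*3)) - ⅐)*9 = ((4 + 9 - 3*(4 - 3)) - ⅐)*9 = ((4 + 9 - 3*1) - ⅐)*9 = ((4 + 9 - 3) - ⅐)*9 = (10 - ⅐)*9 = (69/7)*9 = 621/7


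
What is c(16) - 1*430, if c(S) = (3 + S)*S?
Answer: -126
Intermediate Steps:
c(S) = S*(3 + S)
c(16) - 1*430 = 16*(3 + 16) - 1*430 = 16*19 - 430 = 304 - 430 = -126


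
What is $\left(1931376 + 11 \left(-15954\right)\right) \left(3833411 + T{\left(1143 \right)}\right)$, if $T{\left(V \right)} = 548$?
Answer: $6731979596838$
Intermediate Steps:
$\left(1931376 + 11 \left(-15954\right)\right) \left(3833411 + T{\left(1143 \right)}\right) = \left(1931376 + 11 \left(-15954\right)\right) \left(3833411 + 548\right) = \left(1931376 - 175494\right) 3833959 = 1755882 \cdot 3833959 = 6731979596838$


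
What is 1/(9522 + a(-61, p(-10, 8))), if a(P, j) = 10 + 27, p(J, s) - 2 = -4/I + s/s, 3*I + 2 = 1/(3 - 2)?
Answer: 1/9559 ≈ 0.00010461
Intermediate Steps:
I = -⅓ (I = -⅔ + 1/(3*(3 - 2)) = -⅔ + (⅓)/1 = -⅔ + (⅓)*1 = -⅔ + ⅓ = -⅓ ≈ -0.33333)
p(J, s) = 15 (p(J, s) = 2 + (-4/(-⅓) + s/s) = 2 + (-4*(-3) + 1) = 2 + (12 + 1) = 2 + 13 = 15)
a(P, j) = 37
1/(9522 + a(-61, p(-10, 8))) = 1/(9522 + 37) = 1/9559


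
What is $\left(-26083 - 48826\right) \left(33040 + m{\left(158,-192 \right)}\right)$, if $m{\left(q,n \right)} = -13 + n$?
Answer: $-2459637015$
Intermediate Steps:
$\left(-26083 - 48826\right) \left(33040 + m{\left(158,-192 \right)}\right) = \left(-26083 - 48826\right) \left(33040 - 205\right) = - 74909 \left(33040 - 205\right) = \left(-74909\right) 32835 = -2459637015$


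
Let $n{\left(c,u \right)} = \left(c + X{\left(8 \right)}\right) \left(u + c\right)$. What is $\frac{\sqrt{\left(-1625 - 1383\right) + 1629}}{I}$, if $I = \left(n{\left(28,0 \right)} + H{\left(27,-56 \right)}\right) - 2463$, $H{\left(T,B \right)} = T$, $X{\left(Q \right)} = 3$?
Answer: $- \frac{i \sqrt{1379}}{1568} \approx - 0.023683 i$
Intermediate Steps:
$n{\left(c,u \right)} = \left(3 + c\right) \left(c + u\right)$ ($n{\left(c,u \right)} = \left(c + 3\right) \left(u + c\right) = \left(3 + c\right) \left(c + u\right)$)
$I = -1568$ ($I = \left(\left(28^{2} + 3 \cdot 28 + 3 \cdot 0 + 28 \cdot 0\right) + 27\right) - 2463 = \left(\left(784 + 84 + 0 + 0\right) + 27\right) - 2463 = \left(868 + 27\right) - 2463 = 895 - 2463 = -1568$)
$\frac{\sqrt{\left(-1625 - 1383\right) + 1629}}{I} = \frac{\sqrt{\left(-1625 - 1383\right) + 1629}}{-1568} = \sqrt{\left(-1625 - 1383\right) + 1629} \left(- \frac{1}{1568}\right) = \sqrt{-3008 + 1629} \left(- \frac{1}{1568}\right) = \sqrt{-1379} \left(- \frac{1}{1568}\right) = i \sqrt{1379} \left(- \frac{1}{1568}\right) = - \frac{i \sqrt{1379}}{1568}$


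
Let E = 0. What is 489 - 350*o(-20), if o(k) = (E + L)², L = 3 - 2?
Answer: 139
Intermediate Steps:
L = 1
o(k) = 1 (o(k) = (0 + 1)² = 1² = 1)
489 - 350*o(-20) = 489 - 350*1 = 489 - 350 = 139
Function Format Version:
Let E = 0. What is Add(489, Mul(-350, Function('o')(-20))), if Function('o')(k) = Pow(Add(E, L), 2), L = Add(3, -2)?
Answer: 139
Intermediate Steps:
L = 1
Function('o')(k) = 1 (Function('o')(k) = Pow(Add(0, 1), 2) = Pow(1, 2) = 1)
Add(489, Mul(-350, Function('o')(-20))) = Add(489, Mul(-350, 1)) = Add(489, -350) = 139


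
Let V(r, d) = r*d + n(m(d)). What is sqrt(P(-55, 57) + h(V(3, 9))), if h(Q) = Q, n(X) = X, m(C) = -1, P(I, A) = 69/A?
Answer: sqrt(9823)/19 ≈ 5.2164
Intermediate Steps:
V(r, d) = -1 + d*r (V(r, d) = r*d - 1 = d*r - 1 = -1 + d*r)
sqrt(P(-55, 57) + h(V(3, 9))) = sqrt(69/57 + (-1 + 9*3)) = sqrt(69*(1/57) + (-1 + 27)) = sqrt(23/19 + 26) = sqrt(517/19) = sqrt(9823)/19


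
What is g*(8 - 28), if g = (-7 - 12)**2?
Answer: -7220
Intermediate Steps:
g = 361 (g = (-19)**2 = 361)
g*(8 - 28) = 361*(8 - 28) = 361*(-20) = -7220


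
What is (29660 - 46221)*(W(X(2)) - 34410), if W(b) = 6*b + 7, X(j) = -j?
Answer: 569946815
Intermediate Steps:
W(b) = 7 + 6*b
(29660 - 46221)*(W(X(2)) - 34410) = (29660 - 46221)*((7 + 6*(-1*2)) - 34410) = -16561*((7 + 6*(-2)) - 34410) = -16561*((7 - 12) - 34410) = -16561*(-5 - 34410) = -16561*(-34415) = 569946815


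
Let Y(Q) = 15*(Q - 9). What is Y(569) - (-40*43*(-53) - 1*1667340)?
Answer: 1584580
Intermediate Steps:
Y(Q) = -135 + 15*Q (Y(Q) = 15*(-9 + Q) = -135 + 15*Q)
Y(569) - (-40*43*(-53) - 1*1667340) = (-135 + 15*569) - (-40*43*(-53) - 1*1667340) = (-135 + 8535) - (-1720*(-53) - 1667340) = 8400 - (91160 - 1667340) = 8400 - 1*(-1576180) = 8400 + 1576180 = 1584580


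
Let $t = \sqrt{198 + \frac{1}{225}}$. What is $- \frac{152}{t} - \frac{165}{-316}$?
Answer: $\frac{165}{316} - \frac{2280 \sqrt{44551}}{44551} \approx -10.28$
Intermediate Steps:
$t = \frac{\sqrt{44551}}{15}$ ($t = \sqrt{198 + \frac{1}{225}} = \sqrt{\frac{44551}{225}} = \frac{\sqrt{44551}}{15} \approx 14.071$)
$- \frac{152}{t} - \frac{165}{-316} = - \frac{152}{\frac{1}{15} \sqrt{44551}} - \frac{165}{-316} = - 152 \frac{15 \sqrt{44551}}{44551} - - \frac{165}{316} = - \frac{2280 \sqrt{44551}}{44551} + \frac{165}{316} = \frac{165}{316} - \frac{2280 \sqrt{44551}}{44551}$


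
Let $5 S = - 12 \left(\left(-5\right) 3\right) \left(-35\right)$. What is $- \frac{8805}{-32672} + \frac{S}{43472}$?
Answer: $\frac{21350265}{88769824} \approx 0.24051$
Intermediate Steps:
$S = -1260$ ($S = \frac{- 12 \left(\left(-5\right) 3\right) \left(-35\right)}{5} = \frac{\left(-12\right) \left(-15\right) \left(-35\right)}{5} = \frac{180 \left(-35\right)}{5} = \frac{1}{5} \left(-6300\right) = -1260$)
$- \frac{8805}{-32672} + \frac{S}{43472} = - \frac{8805}{-32672} - \frac{1260}{43472} = \left(-8805\right) \left(- \frac{1}{32672}\right) - \frac{315}{10868} = \frac{8805}{32672} - \frac{315}{10868} = \frac{21350265}{88769824}$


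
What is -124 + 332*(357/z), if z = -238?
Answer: -622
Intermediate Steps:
-124 + 332*(357/z) = -124 + 332*(357/(-238)) = -124 + 332*(357*(-1/238)) = -124 + 332*(-3/2) = -124 - 498 = -622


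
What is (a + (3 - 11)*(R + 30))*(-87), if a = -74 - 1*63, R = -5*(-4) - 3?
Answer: 44631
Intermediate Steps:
R = 17 (R = 20 - 3 = 17)
a = -137 (a = -74 - 63 = -137)
(a + (3 - 11)*(R + 30))*(-87) = (-137 + (3 - 11)*(17 + 30))*(-87) = (-137 - 8*47)*(-87) = (-137 - 376)*(-87) = -513*(-87) = 44631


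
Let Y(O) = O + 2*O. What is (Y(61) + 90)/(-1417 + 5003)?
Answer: 273/3586 ≈ 0.076129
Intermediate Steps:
Y(O) = 3*O
(Y(61) + 90)/(-1417 + 5003) = (3*61 + 90)/(-1417 + 5003) = (183 + 90)/3586 = 273*(1/3586) = 273/3586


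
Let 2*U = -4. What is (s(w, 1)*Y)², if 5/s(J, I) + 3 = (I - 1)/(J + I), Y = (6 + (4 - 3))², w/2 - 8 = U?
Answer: 60025/9 ≈ 6669.4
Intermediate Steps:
U = -2 (U = (½)*(-4) = -2)
w = 12 (w = 16 + 2*(-2) = 16 - 4 = 12)
Y = 49 (Y = (6 + 1)² = 7² = 49)
s(J, I) = 5/(-3 + (-1 + I)/(I + J)) (s(J, I) = 5/(-3 + (I - 1)/(J + I)) = 5/(-3 + (-1 + I)/(I + J)))
(s(w, 1)*Y)² = ((5*(-1*1 - 1*12)/(1 + 2*1 + 3*12))*49)² = ((5*(-1 - 12)/(1 + 2 + 36))*49)² = ((5*(-13)/39)*49)² = ((5*(1/39)*(-13))*49)² = (-5/3*49)² = (-245/3)² = 60025/9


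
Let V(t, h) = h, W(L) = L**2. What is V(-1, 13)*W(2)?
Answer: 52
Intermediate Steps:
V(-1, 13)*W(2) = 13*2**2 = 13*4 = 52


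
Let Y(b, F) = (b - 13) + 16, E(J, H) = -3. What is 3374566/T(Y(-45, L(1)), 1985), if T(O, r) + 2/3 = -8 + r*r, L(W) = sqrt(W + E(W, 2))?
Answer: 10123698/11820649 ≈ 0.85644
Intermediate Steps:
L(W) = sqrt(-3 + W) (L(W) = sqrt(W - 3) = sqrt(-3 + W))
Y(b, F) = 3 + b (Y(b, F) = (-13 + b) + 16 = 3 + b)
T(O, r) = -26/3 + r**2 (T(O, r) = -2/3 + (-8 + r*r) = -2/3 + (-8 + r**2) = -26/3 + r**2)
3374566/T(Y(-45, L(1)), 1985) = 3374566/(-26/3 + 1985**2) = 3374566/(-26/3 + 3940225) = 3374566/(11820649/3) = 3374566*(3/11820649) = 10123698/11820649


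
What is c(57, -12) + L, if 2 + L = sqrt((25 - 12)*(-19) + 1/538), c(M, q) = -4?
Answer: -6 + 3*I*sqrt(7943570)/538 ≈ -6.0 + 15.716*I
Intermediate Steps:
L = -2 + 3*I*sqrt(7943570)/538 (L = -2 + sqrt((25 - 12)*(-19) + 1/538) = -2 + sqrt(13*(-19) + 1/538) = -2 + sqrt(-247 + 1/538) = -2 + sqrt(-132885/538) = -2 + 3*I*sqrt(7943570)/538 ≈ -2.0 + 15.716*I)
c(57, -12) + L = -4 + (-2 + 3*I*sqrt(7943570)/538) = -6 + 3*I*sqrt(7943570)/538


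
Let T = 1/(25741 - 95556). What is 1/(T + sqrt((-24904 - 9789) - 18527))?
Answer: -69815/259401423454501 - 9748268450*I*sqrt(13305)/259401423454501 ≈ -2.6914e-10 - 0.0043347*I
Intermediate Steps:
T = -1/69815 (T = 1/(-69815) = -1/69815 ≈ -1.4324e-5)
1/(T + sqrt((-24904 - 9789) - 18527)) = 1/(-1/69815 + sqrt((-24904 - 9789) - 18527)) = 1/(-1/69815 + sqrt(-34693 - 18527)) = 1/(-1/69815 + sqrt(-53220)) = 1/(-1/69815 + 2*I*sqrt(13305))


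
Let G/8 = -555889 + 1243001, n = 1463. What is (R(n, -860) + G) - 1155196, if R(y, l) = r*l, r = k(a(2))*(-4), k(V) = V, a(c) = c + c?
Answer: 4355460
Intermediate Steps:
a(c) = 2*c
r = -16 (r = (2*2)*(-4) = 4*(-4) = -16)
G = 5496896 (G = 8*(-555889 + 1243001) = 8*687112 = 5496896)
R(y, l) = -16*l
(R(n, -860) + G) - 1155196 = (-16*(-860) + 5496896) - 1155196 = (13760 + 5496896) - 1155196 = 5510656 - 1155196 = 4355460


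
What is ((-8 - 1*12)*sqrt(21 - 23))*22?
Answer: -440*I*sqrt(2) ≈ -622.25*I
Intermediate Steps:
((-8 - 1*12)*sqrt(21 - 23))*22 = ((-8 - 12)*sqrt(-2))*22 = -20*I*sqrt(2)*22 = -440*I*sqrt(2)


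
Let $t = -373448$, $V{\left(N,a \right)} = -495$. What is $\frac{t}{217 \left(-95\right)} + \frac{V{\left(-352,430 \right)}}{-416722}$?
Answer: $\frac{155634201881}{8590724030} \approx 18.117$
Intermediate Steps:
$\frac{t}{217 \left(-95\right)} + \frac{V{\left(-352,430 \right)}}{-416722} = - \frac{373448}{217 \left(-95\right)} - \frac{495}{-416722} = - \frac{373448}{-20615} - - \frac{495}{416722} = \left(-373448\right) \left(- \frac{1}{20615}\right) + \frac{495}{416722} = \frac{373448}{20615} + \frac{495}{416722} = \frac{155634201881}{8590724030}$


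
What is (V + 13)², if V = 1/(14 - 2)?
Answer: 24649/144 ≈ 171.17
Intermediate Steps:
V = 1/12 ≈ 0.083333
(V + 13)² = (1/12 + 13)² = (157/12)² = 24649/144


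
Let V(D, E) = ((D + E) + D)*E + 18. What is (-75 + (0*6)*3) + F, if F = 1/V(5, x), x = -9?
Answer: -674/9 ≈ -74.889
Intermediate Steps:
V(D, E) = 18 + E*(E + 2*D) (V(D, E) = (E + 2*D)*E + 18 = E*(E + 2*D) + 18 = 18 + E*(E + 2*D))
F = 1/9 (F = 1/(18 + (-9)**2 + 2*5*(-9)) = 1/(18 + 81 - 90) = 1/9 ≈ 0.11111)
(-75 + (0*6)*3) + F = (-75 + (0*6)*3) + 1/9 = (-75 + 0*3) + 1/9 = (-75 + 0) + 1/9 = -75 + 1/9 = -674/9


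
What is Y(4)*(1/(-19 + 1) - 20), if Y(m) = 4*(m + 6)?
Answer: -7220/9 ≈ -802.22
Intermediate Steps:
Y(m) = 24 + 4*m (Y(m) = 4*(6 + m) = 24 + 4*m)
Y(4)*(1/(-19 + 1) - 20) = (24 + 4*4)*(1/(-19 + 1) - 20) = (24 + 16)*(1/(-18) - 20) = 40*(-1/18 - 20) = 40*(-361/18) = -7220/9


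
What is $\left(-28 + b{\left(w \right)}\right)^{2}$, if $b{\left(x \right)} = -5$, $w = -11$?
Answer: $1089$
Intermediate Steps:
$\left(-28 + b{\left(w \right)}\right)^{2} = \left(-28 - 5\right)^{2} = \left(-33\right)^{2} = 1089$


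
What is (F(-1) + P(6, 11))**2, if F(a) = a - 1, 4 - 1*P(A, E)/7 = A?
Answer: 256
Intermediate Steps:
P(A, E) = 28 - 7*A
F(a) = -1 + a
(F(-1) + P(6, 11))**2 = ((-1 - 1) + (28 - 7*6))**2 = (-2 + (28 - 42))**2 = (-2 - 14)**2 = (-16)**2 = 256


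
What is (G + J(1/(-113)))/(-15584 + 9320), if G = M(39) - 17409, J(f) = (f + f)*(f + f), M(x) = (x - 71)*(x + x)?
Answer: 254166941/79985016 ≈ 3.1777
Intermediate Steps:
M(x) = 2*x*(-71 + x) (M(x) = (-71 + x)*(2*x) = 2*x*(-71 + x))
J(f) = 4*f**2 (J(f) = (2*f)*(2*f) = 4*f**2)
G = -19905 (G = 2*39*(-71 + 39) - 17409 = 2*39*(-32) - 17409 = -2496 - 17409 = -19905)
(G + J(1/(-113)))/(-15584 + 9320) = (-19905 + 4*(1/(-113))**2)/(-15584 + 9320) = (-19905 + 4*(-1/113)**2)/(-6264) = (-19905 + 4*(1/12769))*(-1/6264) = (-19905 + 4/12769)*(-1/6264) = -254166941/12769*(-1/6264) = 254166941/79985016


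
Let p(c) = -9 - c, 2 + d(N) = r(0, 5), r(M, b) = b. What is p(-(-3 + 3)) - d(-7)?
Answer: -12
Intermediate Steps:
d(N) = 3 (d(N) = -2 + 5 = 3)
p(-(-3 + 3)) - d(-7) = (-9 - (-1)*(-3 + 3)) - 1*3 = (-9 - (-1)*0) - 3 = (-9 - 1*0) - 3 = (-9 + 0) - 3 = -9 - 3 = -12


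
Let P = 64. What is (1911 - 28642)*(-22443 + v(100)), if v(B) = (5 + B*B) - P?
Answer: 334190962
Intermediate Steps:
v(B) = -59 + B**2 (v(B) = (5 + B*B) - 1*64 = (5 + B**2) - 64 = -59 + B**2)
(1911 - 28642)*(-22443 + v(100)) = (1911 - 28642)*(-22443 + (-59 + 100**2)) = -26731*(-22443 + (-59 + 10000)) = -26731*(-22443 + 9941) = -26731*(-12502) = 334190962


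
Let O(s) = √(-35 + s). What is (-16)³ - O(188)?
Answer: -4096 - 3*√17 ≈ -4108.4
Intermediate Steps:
(-16)³ - O(188) = (-16)³ - √(-35 + 188) = -4096 - √153 = -4096 - 3*√17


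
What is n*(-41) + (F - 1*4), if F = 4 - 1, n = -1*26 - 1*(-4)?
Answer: 901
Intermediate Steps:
n = -22 (n = -26 + 4 = -22)
F = 3
n*(-41) + (F - 1*4) = -22*(-41) + (3 - 1*4) = 902 + (3 - 4) = 902 - 1 = 901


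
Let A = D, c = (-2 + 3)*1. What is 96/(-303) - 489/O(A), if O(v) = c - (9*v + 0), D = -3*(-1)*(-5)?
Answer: -53741/13736 ≈ -3.9124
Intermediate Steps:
D = -15 (D = 3*(-5) = -15)
c = 1 (c = 1*1 = 1)
A = -15
O(v) = 1 - 9*v (O(v) = 1 - (9*v + 0) = 1 - 9*v)
96/(-303) - 489/O(A) = 96/(-303) - 489/(1 - 9*(-15)) = 96*(-1/303) - 489/(1 + 135) = -32/101 - 489/136 = -53741/13736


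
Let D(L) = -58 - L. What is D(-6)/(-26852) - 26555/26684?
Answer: -25416689/25589956 ≈ -0.99323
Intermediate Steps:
D(-6)/(-26852) - 26555/26684 = (-58 - 1*(-6))/(-26852) - 26555/26684 = (-58 + 6)*(-1/26852) - 26555*1/26684 = -52*(-1/26852) - 26555/26684 = 13/6713 - 26555/26684 = -25416689/25589956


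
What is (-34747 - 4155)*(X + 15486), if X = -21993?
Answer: 253135314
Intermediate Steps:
(-34747 - 4155)*(X + 15486) = (-34747 - 4155)*(-21993 + 15486) = -38902*(-6507) = 253135314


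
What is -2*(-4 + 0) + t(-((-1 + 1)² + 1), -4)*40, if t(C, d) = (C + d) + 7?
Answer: 88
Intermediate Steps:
t(C, d) = 7 + C + d
-2*(-4 + 0) + t(-((-1 + 1)² + 1), -4)*40 = -2*(-4 + 0) + (7 - ((-1 + 1)² + 1) - 4)*40 = -2*(-4) + (7 - (0² + 1) - 4)*40 = 8 + (7 - (0 + 1) - 4)*40 = 8 + (7 - 1*1 - 4)*40 = 8 + (7 - 1 - 4)*40 = 8 + 2*40 = 8 + 80 = 88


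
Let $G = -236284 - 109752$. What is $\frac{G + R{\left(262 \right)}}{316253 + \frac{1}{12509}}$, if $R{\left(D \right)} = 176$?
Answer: $- \frac{2163181370}{1978004389} \approx -1.0936$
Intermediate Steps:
$G = -346036$
$\frac{G + R{\left(262 \right)}}{316253 + \frac{1}{12509}} = \frac{-346036 + 176}{316253 + \frac{1}{12509}} = - \frac{345860}{316253 + \frac{1}{12509}} = - \frac{345860}{\frac{3956008778}{12509}} = \left(-345860\right) \frac{12509}{3956008778} = - \frac{2163181370}{1978004389}$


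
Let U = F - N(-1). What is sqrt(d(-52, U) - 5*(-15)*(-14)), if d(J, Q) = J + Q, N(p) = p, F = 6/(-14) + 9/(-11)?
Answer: I*sqrt(6535221)/77 ≈ 33.2*I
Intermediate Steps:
F = -96/77 (F = 6*(-1/14) + 9*(-1/11) = -3/7 - 9/11 = -96/77 ≈ -1.2468)
U = -19/77 (U = -96/77 - 1*(-1) = -96/77 + 1 = -19/77 ≈ -0.24675)
sqrt(d(-52, U) - 5*(-15)*(-14)) = sqrt((-52 - 19/77) - 5*(-15)*(-14)) = sqrt(-4023/77 + 75*(-14)) = sqrt(-4023/77 - 1050) = sqrt(-84873/77) = I*sqrt(6535221)/77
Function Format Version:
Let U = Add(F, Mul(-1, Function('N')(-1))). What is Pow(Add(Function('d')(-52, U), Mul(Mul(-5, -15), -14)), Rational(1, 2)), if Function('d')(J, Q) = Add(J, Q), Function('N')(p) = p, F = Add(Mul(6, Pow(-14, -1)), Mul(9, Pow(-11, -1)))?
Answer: Mul(Rational(1, 77), I, Pow(6535221, Rational(1, 2))) ≈ Mul(33.200, I)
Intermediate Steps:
F = Rational(-96, 77) (F = Add(Mul(6, Rational(-1, 14)), Mul(9, Rational(-1, 11))) = Add(Rational(-3, 7), Rational(-9, 11)) = Rational(-96, 77) ≈ -1.2468)
U = Rational(-19, 77) (U = Add(Rational(-96, 77), Mul(-1, -1)) = Add(Rational(-96, 77), 1) = Rational(-19, 77) ≈ -0.24675)
Pow(Add(Function('d')(-52, U), Mul(Mul(-5, -15), -14)), Rational(1, 2)) = Pow(Add(Add(-52, Rational(-19, 77)), Mul(Mul(-5, -15), -14)), Rational(1, 2)) = Pow(Add(Rational(-4023, 77), Mul(75, -14)), Rational(1, 2)) = Pow(Add(Rational(-4023, 77), -1050), Rational(1, 2)) = Pow(Rational(-84873, 77), Rational(1, 2)) = Mul(Rational(1, 77), I, Pow(6535221, Rational(1, 2)))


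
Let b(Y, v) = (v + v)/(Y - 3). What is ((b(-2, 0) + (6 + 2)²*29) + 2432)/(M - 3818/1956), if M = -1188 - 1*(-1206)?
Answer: 4193664/15695 ≈ 267.20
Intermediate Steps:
b(Y, v) = 2*v/(-3 + Y) (b(Y, v) = (2*v)/(-3 + Y) = 2*v/(-3 + Y))
M = 18 (M = -1188 + 1206 = 18)
((b(-2, 0) + (6 + 2)²*29) + 2432)/(M - 3818/1956) = ((2*0/(-3 - 2) + (6 + 2)²*29) + 2432)/(18 - 3818/1956) = ((2*0/(-5) + 8²*29) + 2432)/(18 - 3818*1/1956) = ((2*0*(-⅕) + 64*29) + 2432)/(18 - 1909/978) = ((0 + 1856) + 2432)/(15695/978) = (1856 + 2432)*(978/15695) = 4288*(978/15695) = 4193664/15695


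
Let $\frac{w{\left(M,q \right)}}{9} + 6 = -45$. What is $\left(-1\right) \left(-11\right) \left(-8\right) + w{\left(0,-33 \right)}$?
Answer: $-547$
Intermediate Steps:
$w{\left(M,q \right)} = -459$ ($w{\left(M,q \right)} = -54 + 9 \left(-45\right) = -54 - 405 = -459$)
$\left(-1\right) \left(-11\right) \left(-8\right) + w{\left(0,-33 \right)} = \left(-1\right) \left(-11\right) \left(-8\right) - 459 = 11 \left(-8\right) - 459 = -88 - 459 = -547$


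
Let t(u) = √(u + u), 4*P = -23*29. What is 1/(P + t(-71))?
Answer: -2668/447161 - 16*I*√142/447161 ≈ -0.0059665 - 0.00042638*I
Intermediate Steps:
P = -667/4 (P = (-23*29)/4 = (¼)*(-667) = -667/4 ≈ -166.75)
t(u) = √2*√u (t(u) = √(2*u) = √2*√u)
1/(P + t(-71)) = 1/(-667/4 + √2*√(-71)) = 1/(-667/4 + √2*(I*√71)) = 1/(-667/4 + I*√142)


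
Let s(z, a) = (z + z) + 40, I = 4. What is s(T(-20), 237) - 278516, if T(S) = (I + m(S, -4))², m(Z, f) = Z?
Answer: -277964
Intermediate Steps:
T(S) = (4 + S)²
s(z, a) = 40 + 2*z (s(z, a) = 2*z + 40 = 40 + 2*z)
s(T(-20), 237) - 278516 = (40 + 2*(4 - 20)²) - 278516 = (40 + 2*(-16)²) - 278516 = (40 + 2*256) - 278516 = (40 + 512) - 278516 = 552 - 278516 = -277964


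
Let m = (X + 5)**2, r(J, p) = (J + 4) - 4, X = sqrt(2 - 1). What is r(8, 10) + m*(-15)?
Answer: -532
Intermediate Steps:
X = 1 (X = sqrt(1) = 1)
r(J, p) = J (r(J, p) = (4 + J) - 4 = J)
m = 36 (m = (1 + 5)**2 = 6**2 = 36)
r(8, 10) + m*(-15) = 8 + 36*(-15) = 8 - 540 = -532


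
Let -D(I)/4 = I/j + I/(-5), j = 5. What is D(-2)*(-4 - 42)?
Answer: 0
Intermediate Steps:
D(I) = 0 (D(I) = -4*(I/5 + I/(-5)) = -4*(I*(⅕) + I*(-⅕)) = -4*(I/5 - I/5) = -4*0 = 0)
D(-2)*(-4 - 42) = 0*(-4 - 42) = 0*(-46) = 0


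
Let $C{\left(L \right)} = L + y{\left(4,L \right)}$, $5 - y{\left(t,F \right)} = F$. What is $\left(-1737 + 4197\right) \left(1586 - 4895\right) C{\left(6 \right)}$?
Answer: $-40700700$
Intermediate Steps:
$y{\left(t,F \right)} = 5 - F$
$C{\left(L \right)} = 5$ ($C{\left(L \right)} = L - \left(-5 + L\right) = 5$)
$\left(-1737 + 4197\right) \left(1586 - 4895\right) C{\left(6 \right)} = \left(-1737 + 4197\right) \left(1586 - 4895\right) 5 = 2460 \left(-3309\right) 5 = \left(-8140140\right) 5 = -40700700$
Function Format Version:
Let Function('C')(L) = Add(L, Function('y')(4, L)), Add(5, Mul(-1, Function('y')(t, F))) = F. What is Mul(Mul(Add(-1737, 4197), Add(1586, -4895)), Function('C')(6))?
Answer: -40700700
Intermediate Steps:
Function('y')(t, F) = Add(5, Mul(-1, F))
Function('C')(L) = 5 (Function('C')(L) = Add(L, Add(5, Mul(-1, L))) = 5)
Mul(Mul(Add(-1737, 4197), Add(1586, -4895)), Function('C')(6)) = Mul(Mul(Add(-1737, 4197), Add(1586, -4895)), 5) = Mul(Mul(2460, -3309), 5) = Mul(-8140140, 5) = -40700700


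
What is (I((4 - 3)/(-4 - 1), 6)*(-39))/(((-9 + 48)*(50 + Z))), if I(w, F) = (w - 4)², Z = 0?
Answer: -441/1250 ≈ -0.35280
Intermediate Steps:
I(w, F) = (-4 + w)²
(I((4 - 3)/(-4 - 1), 6)*(-39))/(((-9 + 48)*(50 + Z))) = ((-4 + (4 - 3)/(-4 - 1))²*(-39))/(((-9 + 48)*(50 + 0))) = ((-4 + 1/(-5))²*(-39))/((39*50)) = ((-4 + 1*(-⅕))²*(-39))/1950 = ((-4 - ⅕)²*(-39))*(1/1950) = ((-21/5)²*(-39))*(1/1950) = ((441/25)*(-39))*(1/1950) = -17199/25*1/1950 = -441/1250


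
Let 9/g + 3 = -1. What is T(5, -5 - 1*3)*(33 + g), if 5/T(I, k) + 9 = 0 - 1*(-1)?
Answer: -615/32 ≈ -19.219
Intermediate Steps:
g = -9/4 (g = 9/(-3 - 1) = 9/(-4) = 9*(-¼) = -9/4 ≈ -2.2500)
T(I, k) = -5/8 (T(I, k) = 5/(-9 + (0 - 1*(-1))) = 5/(-9 + (0 + 1)) = 5/(-9 + 1) = 5/(-8) = 5*(-⅛) = -5/8)
T(5, -5 - 1*3)*(33 + g) = -5*(33 - 9/4)/8 = -5/8*123/4 = -615/32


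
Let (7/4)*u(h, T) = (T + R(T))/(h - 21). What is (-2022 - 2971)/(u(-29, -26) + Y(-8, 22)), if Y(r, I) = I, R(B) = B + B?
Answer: -873775/4006 ≈ -218.12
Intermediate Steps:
R(B) = 2*B
u(h, T) = 12*T/(7*(-21 + h)) (u(h, T) = 4*((T + 2*T)/(h - 21))/7 = 4*((3*T)/(-21 + h))/7 = 4*(3*T/(-21 + h))/7 = 12*T/(7*(-21 + h)))
(-2022 - 2971)/(u(-29, -26) + Y(-8, 22)) = (-2022 - 2971)/((12/7)*(-26)/(-21 - 29) + 22) = -4993/((12/7)*(-26)/(-50) + 22) = -4993/((12/7)*(-26)*(-1/50) + 22) = -4993/(156/175 + 22) = -4993/4006/175 = -4993*175/4006 = -873775/4006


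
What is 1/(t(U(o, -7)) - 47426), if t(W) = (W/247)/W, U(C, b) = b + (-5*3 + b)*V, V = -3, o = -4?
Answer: -247/11714221 ≈ -2.1085e-5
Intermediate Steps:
U(C, b) = 45 - 2*b (U(C, b) = b + (-5*3 + b)*(-3) = b + (-15 + b)*(-3) = b + (45 - 3*b) = 45 - 2*b)
t(W) = 1/247 (t(W) = (W*(1/247))/W = (W/247)/W = 1/247)
1/(t(U(o, -7)) - 47426) = 1/(1/247 - 47426) = 1/(-11714221/247) = -247/11714221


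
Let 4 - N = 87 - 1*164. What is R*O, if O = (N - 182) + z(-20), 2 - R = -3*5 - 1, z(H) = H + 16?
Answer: -1890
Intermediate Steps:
z(H) = 16 + H
R = 18 (R = 2 - (-3*5 - 1) = 2 - (-15 - 1) = 2 - 1*(-16) = 2 + 16 = 18)
N = 81 (N = 4 - (87 - 1*164) = 4 - (87 - 164) = 4 - 1*(-77) = 4 + 77 = 81)
O = -105 (O = (81 - 182) + (16 - 20) = -101 - 4 = -105)
R*O = 18*(-105) = -1890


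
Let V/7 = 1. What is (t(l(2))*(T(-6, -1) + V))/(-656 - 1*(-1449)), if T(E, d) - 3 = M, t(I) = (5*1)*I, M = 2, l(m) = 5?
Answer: 300/793 ≈ 0.37831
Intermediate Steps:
V = 7 (V = 7*1 = 7)
t(I) = 5*I
T(E, d) = 5 (T(E, d) = 3 + 2 = 5)
(t(l(2))*(T(-6, -1) + V))/(-656 - 1*(-1449)) = ((5*5)*(5 + 7))/(-656 - 1*(-1449)) = (25*12)/(-656 + 1449) = 300/793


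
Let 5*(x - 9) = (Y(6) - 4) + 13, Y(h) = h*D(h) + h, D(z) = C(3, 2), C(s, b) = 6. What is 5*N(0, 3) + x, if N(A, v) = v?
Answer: 171/5 ≈ 34.200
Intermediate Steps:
D(z) = 6
Y(h) = 7*h (Y(h) = h*6 + h = 6*h + h = 7*h)
x = 96/5 (x = 9 + ((7*6 - 4) + 13)/5 = 9 + ((42 - 4) + 13)/5 = 9 + (38 + 13)/5 = 9 + (⅕)*51 = 9 + 51/5 = 96/5 ≈ 19.200)
5*N(0, 3) + x = 5*3 + 96/5 = 15 + 96/5 = 171/5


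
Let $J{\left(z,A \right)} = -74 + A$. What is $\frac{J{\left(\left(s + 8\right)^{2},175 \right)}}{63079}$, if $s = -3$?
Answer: $\frac{101}{63079} \approx 0.0016012$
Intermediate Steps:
$\frac{J{\left(\left(s + 8\right)^{2},175 \right)}}{63079} = \frac{-74 + 175}{63079} = 101 \cdot \frac{1}{63079} = \frac{101}{63079}$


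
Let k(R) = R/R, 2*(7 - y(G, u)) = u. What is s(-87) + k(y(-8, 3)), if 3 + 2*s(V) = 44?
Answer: 43/2 ≈ 21.500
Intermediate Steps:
s(V) = 41/2 (s(V) = -3/2 + (1/2)*44 = -3/2 + 22 = 41/2)
y(G, u) = 7 - u/2
k(R) = 1
s(-87) + k(y(-8, 3)) = 41/2 + 1 = 43/2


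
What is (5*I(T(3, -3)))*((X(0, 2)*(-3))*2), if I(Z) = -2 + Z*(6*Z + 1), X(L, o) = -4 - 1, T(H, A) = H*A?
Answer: 71250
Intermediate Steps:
T(H, A) = A*H
X(L, o) = -5
I(Z) = -2 + Z*(1 + 6*Z)
(5*I(T(3, -3)))*((X(0, 2)*(-3))*2) = (5*(-2 - 3*3 + 6*(-3*3)**2))*(-5*(-3)*2) = (5*(-2 - 9 + 6*(-9)**2))*(15*2) = (5*(-2 - 9 + 6*81))*30 = (5*(-2 - 9 + 486))*30 = (5*475)*30 = 2375*30 = 71250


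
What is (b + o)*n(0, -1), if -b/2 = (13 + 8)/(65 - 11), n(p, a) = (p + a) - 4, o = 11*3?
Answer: -1450/9 ≈ -161.11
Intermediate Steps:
o = 33
n(p, a) = -4 + a + p (n(p, a) = (a + p) - 4 = -4 + a + p)
b = -7/9 (b = -2*(13 + 8)/(65 - 11) = -42/54 = -2*7/18 = -7/9 ≈ -0.77778)
(b + o)*n(0, -1) = (-7/9 + 33)*(-4 - 1 + 0) = (290/9)*(-5) = -1450/9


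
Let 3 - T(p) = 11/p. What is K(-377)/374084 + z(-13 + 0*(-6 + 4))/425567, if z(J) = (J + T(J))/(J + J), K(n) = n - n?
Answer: 119/143841646 ≈ 8.2730e-7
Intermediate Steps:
T(p) = 3 - 11/p
K(n) = 0
z(J) = (3 + J - 11/J)/(2*J) (z(J) = (J + (3 - 11/J))/(J + J) = (3 + J - 11/J)/((2*J)) = (3 + J - 11/J)*(1/(2*J)) = (3 + J - 11/J)/(2*J))
K(-377)/374084 + z(-13 + 0*(-6 + 4))/425567 = 0/374084 + ((-11 + (-13 + 0*(-6 + 4))**2 + 3*(-13 + 0*(-6 + 4)))/(2*(-13 + 0*(-6 + 4))**2))/425567 = 0*(1/374084) + ((-11 + (-13 + 0*(-2))**2 + 3*(-13 + 0*(-2)))/(2*(-13 + 0*(-2))**2))*(1/425567) = 0 + ((-11 + (-13 + 0)**2 + 3*(-13 + 0))/(2*(-13 + 0)**2))*(1/425567) = 0 + ((1/2)*(-11 + (-13)**2 + 3*(-13))/(-13)**2)*(1/425567) = 0 + ((1/2)*(1/169)*(-11 + 169 - 39))*(1/425567) = 0 + ((1/2)*(1/169)*119)*(1/425567) = 0 + (119/338)*(1/425567) = 0 + 119/143841646 = 119/143841646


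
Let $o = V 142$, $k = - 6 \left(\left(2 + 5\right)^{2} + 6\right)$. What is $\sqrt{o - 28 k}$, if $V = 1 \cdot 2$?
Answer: $2 \sqrt{2381} \approx 97.591$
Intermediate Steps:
$V = 2$
$k = -330$ ($k = - 6 \left(7^{2} + 6\right) = - 6 \left(49 + 6\right) = \left(-6\right) 55 = -330$)
$o = 284$ ($o = 2 \cdot 142 = 284$)
$\sqrt{o - 28 k} = \sqrt{284 - -9240} = \sqrt{284 + 9240} = \sqrt{9524} = 2 \sqrt{2381}$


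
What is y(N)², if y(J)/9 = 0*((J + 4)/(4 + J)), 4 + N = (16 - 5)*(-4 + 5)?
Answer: 0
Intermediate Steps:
N = 7 (N = -4 + (16 - 5)*(-4 + 5) = -4 + 11*1 = -4 + 11 = 7)
y(J) = 0 (y(J) = 9*(0*((J + 4)/(4 + J))) = 9*(0*((4 + J)/(4 + J))) = 9*(0*1) = 9*0 = 0)
y(N)² = 0² = 0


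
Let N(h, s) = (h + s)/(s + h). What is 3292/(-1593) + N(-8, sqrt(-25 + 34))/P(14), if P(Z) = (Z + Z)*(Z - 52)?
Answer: -3504281/1694952 ≈ -2.0675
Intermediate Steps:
N(h, s) = 1 (N(h, s) = (h + s)/(h + s) = 1)
P(Z) = 2*Z*(-52 + Z) (P(Z) = (2*Z)*(-52 + Z) = 2*Z*(-52 + Z))
3292/(-1593) + N(-8, sqrt(-25 + 34))/P(14) = 3292/(-1593) + 1/(2*14*(-52 + 14)) = 3292*(-1/1593) + 1/(2*14*(-38)) = -3292/1593 + 1/(-1064) = -3292/1593 + 1*(-1/1064) = -3292/1593 - 1/1064 = -3504281/1694952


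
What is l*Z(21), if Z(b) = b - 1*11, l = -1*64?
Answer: -640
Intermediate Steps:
l = -64
Z(b) = -11 + b (Z(b) = b - 11 = -11 + b)
l*Z(21) = -64*(-11 + 21) = -64*10 = -640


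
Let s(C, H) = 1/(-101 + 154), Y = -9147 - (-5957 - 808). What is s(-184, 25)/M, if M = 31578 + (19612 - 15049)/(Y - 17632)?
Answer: 20014/33495869037 ≈ 5.9751e-7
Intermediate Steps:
Y = -2382 (Y = -9147 - 1*(-6765) = -9147 + 6765 = -2382)
s(C, H) = 1/53
M = 631997529/20014 (M = 31578 + (19612 - 15049)/(-2382 - 17632) = 31578 + 4563/(-20014) = 31578 + 4563*(-1/20014) = 31578 - 4563/20014 = 631997529/20014 ≈ 31578.)
s(-184, 25)/M = 1/(53*(631997529/20014)) = (1/53)*(20014/631997529) = 20014/33495869037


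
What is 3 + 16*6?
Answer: 99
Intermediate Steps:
3 + 16*6 = 3 + 96 = 99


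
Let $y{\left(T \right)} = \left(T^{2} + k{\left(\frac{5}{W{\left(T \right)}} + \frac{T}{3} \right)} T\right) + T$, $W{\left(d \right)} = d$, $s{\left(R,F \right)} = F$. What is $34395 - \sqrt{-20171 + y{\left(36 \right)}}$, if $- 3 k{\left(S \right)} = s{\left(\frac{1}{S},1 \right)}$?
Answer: $34395 - i \sqrt{18851} \approx 34395.0 - 137.3 i$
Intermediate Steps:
$k{\left(S \right)} = - \frac{1}{3}$ ($k{\left(S \right)} = \left(- \frac{1}{3}\right) 1 = - \frac{1}{3}$)
$y{\left(T \right)} = T^{2} + \frac{2 T}{3}$ ($y{\left(T \right)} = \left(T^{2} - \frac{T}{3}\right) + T = T^{2} + \frac{2 T}{3}$)
$34395 - \sqrt{-20171 + y{\left(36 \right)}} = 34395 - \sqrt{-20171 + \frac{1}{3} \cdot 36 \left(2 + 3 \cdot 36\right)} = 34395 - \sqrt{-20171 + \frac{1}{3} \cdot 36 \left(2 + 108\right)} = 34395 - \sqrt{-20171 + \frac{1}{3} \cdot 36 \cdot 110} = 34395 - \sqrt{-20171 + 1320} = 34395 - \sqrt{-18851} = 34395 - i \sqrt{18851}$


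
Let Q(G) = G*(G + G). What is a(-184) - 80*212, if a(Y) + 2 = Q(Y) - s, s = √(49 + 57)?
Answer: 50750 - √106 ≈ 50740.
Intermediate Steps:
Q(G) = 2*G² (Q(G) = G*(2*G) = 2*G²)
s = √106 ≈ 10.296
a(Y) = -2 - √106 + 2*Y² (a(Y) = -2 + (2*Y² - √106) = -2 + (-√106 + 2*Y²) = -2 - √106 + 2*Y²)
a(-184) - 80*212 = (-2 - √106 + 2*(-184)²) - 80*212 = (-2 - √106 + 2*33856) - 1*16960 = (-2 - √106 + 67712) - 16960 = (67710 - √106) - 16960 = 50750 - √106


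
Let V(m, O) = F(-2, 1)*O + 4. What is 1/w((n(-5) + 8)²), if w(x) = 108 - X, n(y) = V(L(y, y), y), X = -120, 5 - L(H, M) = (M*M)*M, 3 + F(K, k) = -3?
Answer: 1/228 ≈ 0.0043860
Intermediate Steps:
F(K, k) = -6 (F(K, k) = -3 - 3 = -6)
L(H, M) = 5 - M³ (L(H, M) = 5 - M*M*M = 5 - M²*M = 5 - M³)
V(m, O) = 4 - 6*O (V(m, O) = -6*O + 4 = 4 - 6*O)
n(y) = 4 - 6*y
w(x) = 228 (w(x) = 108 - 1*(-120) = 108 + 120 = 228)
1/w((n(-5) + 8)²) = 1/228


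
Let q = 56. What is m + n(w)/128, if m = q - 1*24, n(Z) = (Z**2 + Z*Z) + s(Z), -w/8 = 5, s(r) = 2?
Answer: 3649/64 ≈ 57.016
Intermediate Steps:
w = -40 (w = -8*5 = -40)
n(Z) = 2 + 2*Z**2 (n(Z) = (Z**2 + Z*Z) + 2 = (Z**2 + Z**2) + 2 = 2*Z**2 + 2 = 2 + 2*Z**2)
m = 32 (m = 56 - 1*24 = 56 - 24 = 32)
m + n(w)/128 = 32 + (2 + 2*(-40)**2)/128 = 32 + (2 + 2*1600)/128 = 32 + (2 + 3200)/128 = 32 + (1/128)*3202 = 32 + 1601/64 = 3649/64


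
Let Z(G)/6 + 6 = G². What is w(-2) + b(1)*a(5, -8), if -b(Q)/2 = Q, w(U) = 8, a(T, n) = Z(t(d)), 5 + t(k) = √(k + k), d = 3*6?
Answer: 68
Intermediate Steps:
d = 18
t(k) = -5 + √2*√k (t(k) = -5 + √(k + k) = -5 + √(2*k) = -5 + √2*√k)
Z(G) = -36 + 6*G²
a(T, n) = -30 (a(T, n) = -36 + 6*(-5 + √2*√18)² = -36 + 6*(-5 + √2*(3*√2))² = -36 + 6*(-5 + 6)² = -36 + 6*1² = -36 + 6*1 = -36 + 6 = -30)
b(Q) = -2*Q
w(-2) + b(1)*a(5, -8) = 8 - 2*1*(-30) = 8 - 2*(-30) = 8 + 60 = 68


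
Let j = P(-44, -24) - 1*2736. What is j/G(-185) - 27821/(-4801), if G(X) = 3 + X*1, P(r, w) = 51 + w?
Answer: 2581333/124826 ≈ 20.679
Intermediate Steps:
G(X) = 3 + X
j = -2709 (j = (51 - 24) - 1*2736 = 27 - 2736 = -2709)
j/G(-185) - 27821/(-4801) = -2709/(3 - 185) - 27821/(-4801) = -2709/(-182) - 27821*(-1/4801) = -2709*(-1/182) + 27821/4801 = 387/26 + 27821/4801 = 2581333/124826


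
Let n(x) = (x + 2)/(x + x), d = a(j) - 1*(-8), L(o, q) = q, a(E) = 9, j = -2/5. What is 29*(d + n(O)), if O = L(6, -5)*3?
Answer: 15167/30 ≈ 505.57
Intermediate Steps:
j = -⅖ (j = -2*⅕ = -⅖ ≈ -0.40000)
d = 17 (d = 9 - 1*(-8) = 9 + 8 = 17)
O = -15 (O = -5*3 = -15)
n(x) = (2 + x)/(2*x) (n(x) = (2 + x)/((2*x)) = (2 + x)*(1/(2*x)) = (2 + x)/(2*x))
29*(d + n(O)) = 29*(17 + (½)*(2 - 15)/(-15)) = 29*(17 + (½)*(-1/15)*(-13)) = 29*(17 + 13/30) = 29*(523/30) = 15167/30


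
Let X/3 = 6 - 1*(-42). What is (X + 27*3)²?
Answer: 50625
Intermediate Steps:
X = 144 (X = 3*(6 - 1*(-42)) = 3*(6 + 42) = 3*48 = 144)
(X + 27*3)² = (144 + 27*3)² = (144 + 81)² = 225² = 50625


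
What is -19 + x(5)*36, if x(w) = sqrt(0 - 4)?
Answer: -19 + 72*I ≈ -19.0 + 72.0*I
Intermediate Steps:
x(w) = 2*I (x(w) = sqrt(-4) = 2*I)
-19 + x(5)*36 = -19 + (2*I)*36 = -19 + 72*I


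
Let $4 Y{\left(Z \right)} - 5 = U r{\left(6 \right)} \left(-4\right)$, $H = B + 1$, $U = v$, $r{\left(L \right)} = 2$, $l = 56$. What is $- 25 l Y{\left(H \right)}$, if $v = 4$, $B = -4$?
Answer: $9450$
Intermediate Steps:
$U = 4$
$H = -3$ ($H = -4 + 1 = -3$)
$Y{\left(Z \right)} = - \frac{27}{4}$ ($Y{\left(Z \right)} = \frac{5}{4} + \frac{4 \cdot 2 \left(-4\right)}{4} = \frac{5}{4} + \frac{8 \left(-4\right)}{4} = \frac{5}{4} + \frac{1}{4} \left(-32\right) = \frac{5}{4} - 8 = - \frac{27}{4}$)
$- 25 l Y{\left(H \right)} = \left(-25\right) 56 \left(- \frac{27}{4}\right) = \left(-1400\right) \left(- \frac{27}{4}\right) = 9450$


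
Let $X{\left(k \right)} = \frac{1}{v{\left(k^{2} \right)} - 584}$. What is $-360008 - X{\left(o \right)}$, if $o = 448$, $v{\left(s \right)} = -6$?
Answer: $- \frac{212404719}{590} \approx -3.6001 \cdot 10^{5}$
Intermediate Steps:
$X{\left(k \right)} = - \frac{1}{590}$ ($X{\left(k \right)} = \frac{1}{-6 - 584} = \frac{1}{-590} = - \frac{1}{590}$)
$-360008 - X{\left(o \right)} = -360008 - - \frac{1}{590} = -360008 + \frac{1}{590} = - \frac{212404719}{590}$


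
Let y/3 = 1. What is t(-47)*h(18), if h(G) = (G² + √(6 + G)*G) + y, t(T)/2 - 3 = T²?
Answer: 1446648 + 159264*√6 ≈ 1.8368e+6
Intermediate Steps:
y = 3 (y = 3*1 = 3)
t(T) = 6 + 2*T²
h(G) = 3 + G² + G*√(6 + G) (h(G) = (G² + √(6 + G)*G) + 3 = (G² + G*√(6 + G)) + 3 = 3 + G² + G*√(6 + G))
t(-47)*h(18) = (6 + 2*(-47)²)*(3 + 18² + 18*√(6 + 18)) = (6 + 2*2209)*(3 + 324 + 18*√24) = (6 + 4418)*(3 + 324 + 18*(2*√6)) = 4424*(3 + 324 + 36*√6) = 4424*(327 + 36*√6) = 1446648 + 159264*√6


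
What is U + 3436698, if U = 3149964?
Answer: 6586662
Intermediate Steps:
U + 3436698 = 3149964 + 3436698 = 6586662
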